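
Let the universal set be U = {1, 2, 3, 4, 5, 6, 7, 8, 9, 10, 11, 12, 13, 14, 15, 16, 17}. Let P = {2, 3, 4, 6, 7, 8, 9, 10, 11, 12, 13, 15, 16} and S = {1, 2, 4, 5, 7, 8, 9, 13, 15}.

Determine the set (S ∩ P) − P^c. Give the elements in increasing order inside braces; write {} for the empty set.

{2, 4, 7, 8, 9, 13, 15}

S ∩ P = {2, 4, 7, 8, 9, 13, 15}
P^c = {1, 5, 14, 17}
(S ∩ P) − P^c = {2, 4, 7, 8, 9, 13, 15}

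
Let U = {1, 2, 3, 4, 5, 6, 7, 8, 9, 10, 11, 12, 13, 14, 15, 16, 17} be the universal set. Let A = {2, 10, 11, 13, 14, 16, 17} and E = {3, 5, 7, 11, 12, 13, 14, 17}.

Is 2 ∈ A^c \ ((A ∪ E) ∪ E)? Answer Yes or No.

2 ∈ A, so 2 ∉ A^c
2 ∈ A and 2 ∉ E, so 2 ∈ A ∪ E
2 ∈ (A ∪ E) and 2 ∉ E, so 2 ∈ (A ∪ E) ∪ E
2 ∉ A^c and 2 ∈ ((A ∪ E) ∪ E), so 2 ∉ A^c \ ((A ∪ E) ∪ E)

No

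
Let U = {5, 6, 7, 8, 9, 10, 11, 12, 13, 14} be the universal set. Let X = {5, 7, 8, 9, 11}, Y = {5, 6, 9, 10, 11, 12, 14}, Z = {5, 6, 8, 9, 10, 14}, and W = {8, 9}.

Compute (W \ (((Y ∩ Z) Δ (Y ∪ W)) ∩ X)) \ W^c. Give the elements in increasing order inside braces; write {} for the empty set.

Y ∩ Z = {5, 6, 9, 10, 14}
Y ∪ W = {5, 6, 8, 9, 10, 11, 12, 14}
(Y ∩ Z) Δ (Y ∪ W) = {8, 11, 12}
((Y ∩ Z) Δ (Y ∪ W)) ∩ X = {8, 11}
W \ (((Y ∩ Z) Δ (Y ∪ W)) ∩ X) = {9}
W^c = {5, 6, 7, 10, 11, 12, 13, 14}
(W \ (((Y ∩ Z) Δ (Y ∪ W)) ∩ X)) \ W^c = {9}

{9}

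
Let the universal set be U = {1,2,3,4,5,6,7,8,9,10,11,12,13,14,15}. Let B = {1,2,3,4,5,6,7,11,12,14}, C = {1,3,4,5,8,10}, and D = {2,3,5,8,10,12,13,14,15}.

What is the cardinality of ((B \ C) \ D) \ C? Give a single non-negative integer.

B \ C = {2,6,7,11,12,14}
(B \ C) \ D = {6,7,11}
((B \ C) \ D) \ C = {6,7,11}
|((B \ C) \ D) \ C| = 3

3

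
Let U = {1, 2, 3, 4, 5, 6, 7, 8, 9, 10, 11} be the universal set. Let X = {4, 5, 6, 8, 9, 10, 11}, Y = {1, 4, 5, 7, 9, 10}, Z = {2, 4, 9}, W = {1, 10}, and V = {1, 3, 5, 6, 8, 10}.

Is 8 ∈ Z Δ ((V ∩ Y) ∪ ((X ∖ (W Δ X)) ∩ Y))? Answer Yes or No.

8 ∈ V and 8 ∉ Y, so 8 ∉ V ∩ Y
8 ∉ W and 8 ∈ X, so 8 ∈ W Δ X
8 ∈ X and 8 ∈ (W Δ X), so 8 ∉ X ∖ (W Δ X)
8 ∉ (X ∖ (W Δ X)) and 8 ∉ Y, so 8 ∉ (X ∖ (W Δ X)) ∩ Y
8 ∉ (V ∩ Y) and 8 ∉ ((X ∖ (W Δ X)) ∩ Y), so 8 ∉ (V ∩ Y) ∪ ((X ∖ (W Δ X)) ∩ Y)
8 ∉ Z and 8 ∉ ((V ∩ Y) ∪ ((X ∖ (W Δ X)) ∩ Y)), so 8 ∉ Z Δ ((V ∩ Y) ∪ ((X ∖ (W Δ X)) ∩ Y))

No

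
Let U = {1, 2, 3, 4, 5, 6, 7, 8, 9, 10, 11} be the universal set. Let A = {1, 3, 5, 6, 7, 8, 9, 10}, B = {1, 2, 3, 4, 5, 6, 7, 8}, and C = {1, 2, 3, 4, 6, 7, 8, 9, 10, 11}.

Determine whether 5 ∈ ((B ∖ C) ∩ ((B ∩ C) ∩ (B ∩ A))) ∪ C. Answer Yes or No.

No

5 ∈ B and 5 ∉ C, so 5 ∈ B ∖ C
5 ∈ B and 5 ∉ C, so 5 ∉ B ∩ C
5 ∈ B and 5 ∈ A, so 5 ∈ B ∩ A
5 ∉ (B ∩ C) and 5 ∈ (B ∩ A), so 5 ∉ (B ∩ C) ∩ (B ∩ A)
5 ∈ (B ∖ C) and 5 ∉ ((B ∩ C) ∩ (B ∩ A)), so 5 ∉ (B ∖ C) ∩ ((B ∩ C) ∩ (B ∩ A))
5 ∉ ((B ∖ C) ∩ ((B ∩ C) ∩ (B ∩ A))) and 5 ∉ C, so 5 ∉ ((B ∖ C) ∩ ((B ∩ C) ∩ (B ∩ A))) ∪ C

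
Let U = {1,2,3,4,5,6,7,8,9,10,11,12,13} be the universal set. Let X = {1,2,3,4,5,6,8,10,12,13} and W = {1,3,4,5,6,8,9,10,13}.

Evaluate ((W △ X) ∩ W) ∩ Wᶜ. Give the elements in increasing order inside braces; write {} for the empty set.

{}

W △ X = {2,9,12}
(W △ X) ∩ W = {9}
Wᶜ = {2,7,11,12}
((W △ X) ∩ W) ∩ Wᶜ = {}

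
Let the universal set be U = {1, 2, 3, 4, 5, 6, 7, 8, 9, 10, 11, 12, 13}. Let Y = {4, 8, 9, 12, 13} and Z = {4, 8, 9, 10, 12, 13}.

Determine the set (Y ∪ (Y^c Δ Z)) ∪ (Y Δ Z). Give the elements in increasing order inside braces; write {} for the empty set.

Y^c = {1, 2, 3, 5, 6, 7, 10, 11}
Y^c Δ Z = {1, 2, 3, 4, 5, 6, 7, 8, 9, 11, 12, 13}
Y ∪ (Y^c Δ Z) = {1, 2, 3, 4, 5, 6, 7, 8, 9, 11, 12, 13}
Y Δ Z = {10}
(Y ∪ (Y^c Δ Z)) ∪ (Y Δ Z) = {1, 2, 3, 4, 5, 6, 7, 8, 9, 10, 11, 12, 13}

{1, 2, 3, 4, 5, 6, 7, 8, 9, 10, 11, 12, 13}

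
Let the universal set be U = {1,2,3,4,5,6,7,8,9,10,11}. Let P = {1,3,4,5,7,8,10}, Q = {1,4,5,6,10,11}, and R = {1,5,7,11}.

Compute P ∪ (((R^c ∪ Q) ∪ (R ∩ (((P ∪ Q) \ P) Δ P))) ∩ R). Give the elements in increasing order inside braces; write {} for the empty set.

R^c = {2,3,4,6,8,9,10}
R^c ∪ Q = {1,2,3,4,5,6,8,9,10,11}
P ∪ Q = {1,3,4,5,6,7,8,10,11}
(P ∪ Q) \ P = {6,11}
((P ∪ Q) \ P) Δ P = {1,3,4,5,6,7,8,10,11}
R ∩ (((P ∪ Q) \ P) Δ P) = {1,5,7,11}
(R^c ∪ Q) ∪ (R ∩ (((P ∪ Q) \ P) Δ P)) = {1,2,3,4,5,6,7,8,9,10,11}
((R^c ∪ Q) ∪ (R ∩ (((P ∪ Q) \ P) Δ P))) ∩ R = {1,5,7,11}
P ∪ (((R^c ∪ Q) ∪ (R ∩ (((P ∪ Q) \ P) Δ P))) ∩ R) = {1,3,4,5,7,8,10,11}

{1,3,4,5,7,8,10,11}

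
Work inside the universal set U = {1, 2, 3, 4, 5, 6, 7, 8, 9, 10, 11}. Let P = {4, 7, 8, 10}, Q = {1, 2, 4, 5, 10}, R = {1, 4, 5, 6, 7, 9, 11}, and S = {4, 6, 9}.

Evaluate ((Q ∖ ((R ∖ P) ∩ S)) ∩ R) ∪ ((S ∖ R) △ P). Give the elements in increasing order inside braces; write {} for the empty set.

{1, 4, 5, 7, 8, 10}

R ∖ P = {1, 5, 6, 9, 11}
(R ∖ P) ∩ S = {6, 9}
Q ∖ ((R ∖ P) ∩ S) = {1, 2, 4, 5, 10}
(Q ∖ ((R ∖ P) ∩ S)) ∩ R = {1, 4, 5}
S ∖ R = {}
(S ∖ R) △ P = {4, 7, 8, 10}
((Q ∖ ((R ∖ P) ∩ S)) ∩ R) ∪ ((S ∖ R) △ P) = {1, 4, 5, 7, 8, 10}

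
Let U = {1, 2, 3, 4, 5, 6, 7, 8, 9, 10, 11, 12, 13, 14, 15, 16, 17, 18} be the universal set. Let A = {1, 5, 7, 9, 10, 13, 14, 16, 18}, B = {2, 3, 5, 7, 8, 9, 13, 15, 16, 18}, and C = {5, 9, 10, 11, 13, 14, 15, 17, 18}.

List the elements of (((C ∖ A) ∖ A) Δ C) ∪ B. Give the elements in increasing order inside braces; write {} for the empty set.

{2, 3, 5, 7, 8, 9, 10, 13, 14, 15, 16, 18}

C ∖ A = {11, 15, 17}
(C ∖ A) ∖ A = {11, 15, 17}
((C ∖ A) ∖ A) Δ C = {5, 9, 10, 13, 14, 18}
(((C ∖ A) ∖ A) Δ C) ∪ B = {2, 3, 5, 7, 8, 9, 10, 13, 14, 15, 16, 18}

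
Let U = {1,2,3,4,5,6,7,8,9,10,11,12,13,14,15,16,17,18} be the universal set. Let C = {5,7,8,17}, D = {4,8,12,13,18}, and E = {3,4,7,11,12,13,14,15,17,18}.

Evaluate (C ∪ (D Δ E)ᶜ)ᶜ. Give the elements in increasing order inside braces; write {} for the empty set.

D Δ E = {3,7,8,11,14,15,17}
(D Δ E)ᶜ = {1,2,4,5,6,9,10,12,13,16,18}
C ∪ (D Δ E)ᶜ = {1,2,4,5,6,7,8,9,10,12,13,16,17,18}
(C ∪ (D Δ E)ᶜ)ᶜ = {3,11,14,15}

{3,11,14,15}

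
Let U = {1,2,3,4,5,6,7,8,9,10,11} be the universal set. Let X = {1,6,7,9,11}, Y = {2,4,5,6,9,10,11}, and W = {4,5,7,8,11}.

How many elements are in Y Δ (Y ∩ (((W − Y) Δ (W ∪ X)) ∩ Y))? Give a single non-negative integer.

W − Y = {7,8}
W ∪ X = {1,4,5,6,7,8,9,11}
(W − Y) Δ (W ∪ X) = {1,4,5,6,9,11}
((W − Y) Δ (W ∪ X)) ∩ Y = {4,5,6,9,11}
Y ∩ (((W − Y) Δ (W ∪ X)) ∩ Y) = {4,5,6,9,11}
Y Δ (Y ∩ (((W − Y) Δ (W ∪ X)) ∩ Y)) = {2,10}
|Y Δ (Y ∩ (((W − Y) Δ (W ∪ X)) ∩ Y))| = 2

2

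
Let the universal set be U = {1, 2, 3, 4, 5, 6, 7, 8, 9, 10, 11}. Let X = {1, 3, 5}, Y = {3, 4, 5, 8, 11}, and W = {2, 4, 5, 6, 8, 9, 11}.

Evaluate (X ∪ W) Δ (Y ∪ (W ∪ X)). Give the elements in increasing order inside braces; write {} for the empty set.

{}

X ∪ W = {1, 2, 3, 4, 5, 6, 8, 9, 11}
W ∪ X = {1, 2, 3, 4, 5, 6, 8, 9, 11}
Y ∪ (W ∪ X) = {1, 2, 3, 4, 5, 6, 8, 9, 11}
(X ∪ W) Δ (Y ∪ (W ∪ X)) = {}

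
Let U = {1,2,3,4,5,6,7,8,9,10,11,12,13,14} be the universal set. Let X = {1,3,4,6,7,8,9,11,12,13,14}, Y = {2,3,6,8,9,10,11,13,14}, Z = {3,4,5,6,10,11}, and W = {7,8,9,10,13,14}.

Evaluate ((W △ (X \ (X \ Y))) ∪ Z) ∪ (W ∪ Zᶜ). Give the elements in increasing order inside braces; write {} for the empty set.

X \ Y = {1,4,7,12}
X \ (X \ Y) = {3,6,8,9,11,13,14}
W △ (X \ (X \ Y)) = {3,6,7,10,11}
(W △ (X \ (X \ Y))) ∪ Z = {3,4,5,6,7,10,11}
Zᶜ = {1,2,7,8,9,12,13,14}
W ∪ Zᶜ = {1,2,7,8,9,10,12,13,14}
((W △ (X \ (X \ Y))) ∪ Z) ∪ (W ∪ Zᶜ) = {1,2,3,4,5,6,7,8,9,10,11,12,13,14}

{1,2,3,4,5,6,7,8,9,10,11,12,13,14}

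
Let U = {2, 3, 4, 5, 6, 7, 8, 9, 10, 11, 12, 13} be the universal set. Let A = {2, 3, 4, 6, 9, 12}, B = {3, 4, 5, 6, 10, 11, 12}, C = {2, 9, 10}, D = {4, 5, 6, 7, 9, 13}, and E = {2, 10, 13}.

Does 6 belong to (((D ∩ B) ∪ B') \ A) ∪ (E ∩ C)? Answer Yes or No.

No

6 ∈ D and 6 ∈ B, so 6 ∈ D ∩ B
6 ∈ B, so 6 ∉ B'
6 ∈ (D ∩ B) and 6 ∉ B', so 6 ∈ (D ∩ B) ∪ B'
6 ∈ ((D ∩ B) ∪ B') and 6 ∈ A, so 6 ∉ ((D ∩ B) ∪ B') \ A
6 ∉ E and 6 ∉ C, so 6 ∉ E ∩ C
6 ∉ (((D ∩ B) ∪ B') \ A) and 6 ∉ (E ∩ C), so 6 ∉ (((D ∩ B) ∪ B') \ A) ∪ (E ∩ C)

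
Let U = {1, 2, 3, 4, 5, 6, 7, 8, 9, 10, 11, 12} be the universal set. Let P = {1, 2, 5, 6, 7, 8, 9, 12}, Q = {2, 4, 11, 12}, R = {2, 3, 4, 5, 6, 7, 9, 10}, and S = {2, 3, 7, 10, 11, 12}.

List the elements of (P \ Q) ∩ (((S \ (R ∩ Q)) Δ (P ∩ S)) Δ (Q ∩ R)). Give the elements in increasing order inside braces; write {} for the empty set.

P \ Q = {1, 5, 6, 7, 8, 9}
R ∩ Q = {2, 4}
S \ (R ∩ Q) = {3, 7, 10, 11, 12}
P ∩ S = {2, 7, 12}
(S \ (R ∩ Q)) Δ (P ∩ S) = {2, 3, 10, 11}
Q ∩ R = {2, 4}
((S \ (R ∩ Q)) Δ (P ∩ S)) Δ (Q ∩ R) = {3, 4, 10, 11}
(P \ Q) ∩ (((S \ (R ∩ Q)) Δ (P ∩ S)) Δ (Q ∩ R)) = {}

{}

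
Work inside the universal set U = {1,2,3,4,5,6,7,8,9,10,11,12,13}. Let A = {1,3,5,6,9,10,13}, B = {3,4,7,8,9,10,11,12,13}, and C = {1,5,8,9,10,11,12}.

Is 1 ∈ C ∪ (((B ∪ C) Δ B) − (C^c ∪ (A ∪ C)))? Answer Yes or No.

1 ∉ B and 1 ∈ C, so 1 ∈ B ∪ C
1 ∈ (B ∪ C) and 1 ∉ B, so 1 ∈ (B ∪ C) Δ B
1 ∈ C, so 1 ∉ C^c
1 ∈ A and 1 ∈ C, so 1 ∈ A ∪ C
1 ∉ C^c and 1 ∈ (A ∪ C), so 1 ∈ C^c ∪ (A ∪ C)
1 ∈ ((B ∪ C) Δ B) and 1 ∈ (C^c ∪ (A ∪ C)), so 1 ∉ ((B ∪ C) Δ B) − (C^c ∪ (A ∪ C))
1 ∈ C and 1 ∉ (((B ∪ C) Δ B) − (C^c ∪ (A ∪ C))), so 1 ∈ C ∪ (((B ∪ C) Δ B) − (C^c ∪ (A ∪ C)))

Yes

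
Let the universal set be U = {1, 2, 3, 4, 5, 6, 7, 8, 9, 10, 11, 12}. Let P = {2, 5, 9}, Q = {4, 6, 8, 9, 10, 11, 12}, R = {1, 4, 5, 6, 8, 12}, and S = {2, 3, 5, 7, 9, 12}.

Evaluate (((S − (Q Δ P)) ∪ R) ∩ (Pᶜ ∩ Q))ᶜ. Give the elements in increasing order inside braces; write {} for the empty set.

{1, 2, 3, 5, 7, 9, 10, 11}

Q Δ P = {2, 4, 5, 6, 8, 10, 11, 12}
S − (Q Δ P) = {3, 7, 9}
(S − (Q Δ P)) ∪ R = {1, 3, 4, 5, 6, 7, 8, 9, 12}
Pᶜ = {1, 3, 4, 6, 7, 8, 10, 11, 12}
Pᶜ ∩ Q = {4, 6, 8, 10, 11, 12}
((S − (Q Δ P)) ∪ R) ∩ (Pᶜ ∩ Q) = {4, 6, 8, 12}
(((S − (Q Δ P)) ∪ R) ∩ (Pᶜ ∩ Q))ᶜ = {1, 2, 3, 5, 7, 9, 10, 11}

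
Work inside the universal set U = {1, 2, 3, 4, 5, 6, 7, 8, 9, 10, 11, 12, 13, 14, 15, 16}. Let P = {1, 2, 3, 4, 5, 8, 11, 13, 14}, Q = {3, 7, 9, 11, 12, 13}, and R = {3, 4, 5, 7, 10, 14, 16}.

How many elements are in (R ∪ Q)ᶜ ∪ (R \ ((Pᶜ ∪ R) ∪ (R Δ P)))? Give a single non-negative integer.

R ∪ Q = {3, 4, 5, 7, 9, 10, 11, 12, 13, 14, 16}
(R ∪ Q)ᶜ = {1, 2, 6, 8, 15}
Pᶜ = {6, 7, 9, 10, 12, 15, 16}
Pᶜ ∪ R = {3, 4, 5, 6, 7, 9, 10, 12, 14, 15, 16}
R Δ P = {1, 2, 7, 8, 10, 11, 13, 16}
(Pᶜ ∪ R) ∪ (R Δ P) = {1, 2, 3, 4, 5, 6, 7, 8, 9, 10, 11, 12, 13, 14, 15, 16}
R \ ((Pᶜ ∪ R) ∪ (R Δ P)) = {}
(R ∪ Q)ᶜ ∪ (R \ ((Pᶜ ∪ R) ∪ (R Δ P))) = {1, 2, 6, 8, 15}
|(R ∪ Q)ᶜ ∪ (R \ ((Pᶜ ∪ R) ∪ (R Δ P)))| = 5

5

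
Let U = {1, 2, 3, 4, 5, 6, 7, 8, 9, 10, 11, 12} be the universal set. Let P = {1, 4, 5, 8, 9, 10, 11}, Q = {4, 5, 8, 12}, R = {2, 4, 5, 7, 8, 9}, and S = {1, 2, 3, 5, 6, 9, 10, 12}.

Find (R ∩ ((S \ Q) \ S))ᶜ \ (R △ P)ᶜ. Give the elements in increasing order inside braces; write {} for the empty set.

S \ Q = {1, 2, 3, 6, 9, 10}
(S \ Q) \ S = {}
R ∩ ((S \ Q) \ S) = {}
(R ∩ ((S \ Q) \ S))ᶜ = {1, 2, 3, 4, 5, 6, 7, 8, 9, 10, 11, 12}
R △ P = {1, 2, 7, 10, 11}
(R △ P)ᶜ = {3, 4, 5, 6, 8, 9, 12}
(R ∩ ((S \ Q) \ S))ᶜ \ (R △ P)ᶜ = {1, 2, 7, 10, 11}

{1, 2, 7, 10, 11}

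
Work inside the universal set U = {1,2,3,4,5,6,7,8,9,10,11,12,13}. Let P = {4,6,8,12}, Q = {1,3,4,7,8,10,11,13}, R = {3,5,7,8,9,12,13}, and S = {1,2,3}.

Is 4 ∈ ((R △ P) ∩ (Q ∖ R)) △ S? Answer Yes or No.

4 ∉ R and 4 ∈ P, so 4 ∈ R △ P
4 ∈ Q and 4 ∉ R, so 4 ∈ Q ∖ R
4 ∈ (R △ P) and 4 ∈ (Q ∖ R), so 4 ∈ (R △ P) ∩ (Q ∖ R)
4 ∈ ((R △ P) ∩ (Q ∖ R)) and 4 ∉ S, so 4 ∈ ((R △ P) ∩ (Q ∖ R)) △ S

Yes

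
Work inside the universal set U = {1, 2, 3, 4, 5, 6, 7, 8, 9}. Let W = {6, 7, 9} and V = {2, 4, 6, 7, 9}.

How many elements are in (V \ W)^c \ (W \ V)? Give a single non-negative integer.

V \ W = {2, 4}
(V \ W)^c = {1, 3, 5, 6, 7, 8, 9}
W \ V = {}
(V \ W)^c \ (W \ V) = {1, 3, 5, 6, 7, 8, 9}
|(V \ W)^c \ (W \ V)| = 7

7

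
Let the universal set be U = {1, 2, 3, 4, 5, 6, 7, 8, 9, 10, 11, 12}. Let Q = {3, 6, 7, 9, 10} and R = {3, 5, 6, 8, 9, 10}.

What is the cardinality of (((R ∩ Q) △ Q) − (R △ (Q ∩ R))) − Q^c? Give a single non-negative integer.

R ∩ Q = {3, 6, 9, 10}
(R ∩ Q) △ Q = {7}
Q ∩ R = {3, 6, 9, 10}
R △ (Q ∩ R) = {5, 8}
((R ∩ Q) △ Q) − (R △ (Q ∩ R)) = {7}
Q^c = {1, 2, 4, 5, 8, 11, 12}
(((R ∩ Q) △ Q) − (R △ (Q ∩ R))) − Q^c = {7}
|(((R ∩ Q) △ Q) − (R △ (Q ∩ R))) − Q^c| = 1

1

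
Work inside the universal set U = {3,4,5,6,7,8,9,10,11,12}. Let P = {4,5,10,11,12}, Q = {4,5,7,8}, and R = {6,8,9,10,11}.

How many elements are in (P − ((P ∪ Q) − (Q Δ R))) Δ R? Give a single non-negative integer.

P ∪ Q = {4,5,7,8,10,11,12}
Q Δ R = {4,5,6,7,9,10,11}
(P ∪ Q) − (Q Δ R) = {8,12}
P − ((P ∪ Q) − (Q Δ R)) = {4,5,10,11}
(P − ((P ∪ Q) − (Q Δ R))) Δ R = {4,5,6,8,9}
|(P − ((P ∪ Q) − (Q Δ R))) Δ R| = 5

5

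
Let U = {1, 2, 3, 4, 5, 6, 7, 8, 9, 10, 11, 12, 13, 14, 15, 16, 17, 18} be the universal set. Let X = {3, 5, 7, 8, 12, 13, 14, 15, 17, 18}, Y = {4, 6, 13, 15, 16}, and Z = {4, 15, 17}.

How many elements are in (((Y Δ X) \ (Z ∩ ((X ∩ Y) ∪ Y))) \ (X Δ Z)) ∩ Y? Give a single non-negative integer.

2

Y Δ X = {3, 4, 5, 6, 7, 8, 12, 14, 16, 17, 18}
X ∩ Y = {13, 15}
(X ∩ Y) ∪ Y = {4, 6, 13, 15, 16}
Z ∩ ((X ∩ Y) ∪ Y) = {4, 15}
(Y Δ X) \ (Z ∩ ((X ∩ Y) ∪ Y)) = {3, 5, 6, 7, 8, 12, 14, 16, 17, 18}
X Δ Z = {3, 4, 5, 7, 8, 12, 13, 14, 18}
((Y Δ X) \ (Z ∩ ((X ∩ Y) ∪ Y))) \ (X Δ Z) = {6, 16, 17}
(((Y Δ X) \ (Z ∩ ((X ∩ Y) ∪ Y))) \ (X Δ Z)) ∩ Y = {6, 16}
|(((Y Δ X) \ (Z ∩ ((X ∩ Y) ∪ Y))) \ (X Δ Z)) ∩ Y| = 2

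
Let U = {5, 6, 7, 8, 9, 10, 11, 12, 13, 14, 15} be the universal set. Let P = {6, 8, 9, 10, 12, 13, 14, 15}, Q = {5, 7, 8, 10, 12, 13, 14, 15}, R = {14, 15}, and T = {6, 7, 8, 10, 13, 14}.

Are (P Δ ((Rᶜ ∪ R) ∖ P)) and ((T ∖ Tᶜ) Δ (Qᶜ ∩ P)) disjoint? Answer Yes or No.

Rᶜ = {5, 6, 7, 8, 9, 10, 11, 12, 13}
Rᶜ ∪ R = {5, 6, 7, 8, 9, 10, 11, 12, 13, 14, 15}
(Rᶜ ∪ R) ∖ P = {5, 7, 11}
P Δ ((Rᶜ ∪ R) ∖ P) = {5, 6, 7, 8, 9, 10, 11, 12, 13, 14, 15}
Tᶜ = {5, 9, 11, 12, 15}
T ∖ Tᶜ = {6, 7, 8, 10, 13, 14}
Qᶜ = {6, 9, 11}
Qᶜ ∩ P = {6, 9}
(T ∖ Tᶜ) Δ (Qᶜ ∩ P) = {7, 8, 9, 10, 13, 14}
7 lies in both, so they are not disjoint.

No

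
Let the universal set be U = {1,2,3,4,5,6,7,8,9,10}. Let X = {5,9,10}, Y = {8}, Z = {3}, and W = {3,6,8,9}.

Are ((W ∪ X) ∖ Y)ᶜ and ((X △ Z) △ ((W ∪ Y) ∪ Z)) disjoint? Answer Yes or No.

W ∪ X = {3,5,6,8,9,10}
(W ∪ X) ∖ Y = {3,5,6,9,10}
((W ∪ X) ∖ Y)ᶜ = {1,2,4,7,8}
X △ Z = {3,5,9,10}
W ∪ Y = {3,6,8,9}
(W ∪ Y) ∪ Z = {3,6,8,9}
(X △ Z) △ ((W ∪ Y) ∪ Z) = {5,6,8,10}
8 lies in both, so they are not disjoint.

No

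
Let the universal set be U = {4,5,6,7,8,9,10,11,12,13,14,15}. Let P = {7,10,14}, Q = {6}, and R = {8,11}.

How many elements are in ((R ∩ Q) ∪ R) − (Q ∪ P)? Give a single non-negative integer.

R ∩ Q = {}
(R ∩ Q) ∪ R = {8,11}
Q ∪ P = {6,7,10,14}
((R ∩ Q) ∪ R) − (Q ∪ P) = {8,11}
|((R ∩ Q) ∪ R) − (Q ∪ P)| = 2

2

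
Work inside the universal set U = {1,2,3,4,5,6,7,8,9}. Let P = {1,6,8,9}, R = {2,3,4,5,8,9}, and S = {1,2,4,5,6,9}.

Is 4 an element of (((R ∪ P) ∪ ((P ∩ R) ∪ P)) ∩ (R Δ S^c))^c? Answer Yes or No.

4 ∈ R and 4 ∉ P, so 4 ∈ R ∪ P
4 ∉ P and 4 ∈ R, so 4 ∉ P ∩ R
4 ∉ (P ∩ R) and 4 ∉ P, so 4 ∉ (P ∩ R) ∪ P
4 ∈ (R ∪ P) and 4 ∉ ((P ∩ R) ∪ P), so 4 ∈ (R ∪ P) ∪ ((P ∩ R) ∪ P)
4 ∈ S, so 4 ∉ S^c
4 ∈ R and 4 ∉ S^c, so 4 ∈ R Δ S^c
4 ∈ ((R ∪ P) ∪ ((P ∩ R) ∪ P)) and 4 ∈ (R Δ S^c), so 4 ∈ ((R ∪ P) ∪ ((P ∩ R) ∪ P)) ∩ (R Δ S^c)
4 ∉ (((R ∪ P) ∪ ((P ∩ R) ∪ P)) ∩ (R Δ S^c))^c since 4 ∈ (((R ∪ P) ∪ ((P ∩ R) ∪ P)) ∩ (R Δ S^c))

No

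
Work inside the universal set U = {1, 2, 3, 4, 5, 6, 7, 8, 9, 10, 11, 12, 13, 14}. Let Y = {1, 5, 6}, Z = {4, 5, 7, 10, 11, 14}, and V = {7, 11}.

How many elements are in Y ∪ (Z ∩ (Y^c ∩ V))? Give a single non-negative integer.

5

Y^c = {2, 3, 4, 7, 8, 9, 10, 11, 12, 13, 14}
Y^c ∩ V = {7, 11}
Z ∩ (Y^c ∩ V) = {7, 11}
Y ∪ (Z ∩ (Y^c ∩ V)) = {1, 5, 6, 7, 11}
|Y ∪ (Z ∩ (Y^c ∩ V))| = 5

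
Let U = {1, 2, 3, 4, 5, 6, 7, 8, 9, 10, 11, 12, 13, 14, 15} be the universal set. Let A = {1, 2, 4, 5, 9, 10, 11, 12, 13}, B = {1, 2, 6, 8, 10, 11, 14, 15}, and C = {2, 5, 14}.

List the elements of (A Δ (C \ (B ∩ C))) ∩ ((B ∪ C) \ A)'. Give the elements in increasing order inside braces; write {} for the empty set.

{1, 2, 4, 9, 10, 11, 12, 13}

B ∩ C = {2, 14}
C \ (B ∩ C) = {5}
A Δ (C \ (B ∩ C)) = {1, 2, 4, 9, 10, 11, 12, 13}
B ∪ C = {1, 2, 5, 6, 8, 10, 11, 14, 15}
(B ∪ C) \ A = {6, 8, 14, 15}
((B ∪ C) \ A)' = {1, 2, 3, 4, 5, 7, 9, 10, 11, 12, 13}
(A Δ (C \ (B ∩ C))) ∩ ((B ∪ C) \ A)' = {1, 2, 4, 9, 10, 11, 12, 13}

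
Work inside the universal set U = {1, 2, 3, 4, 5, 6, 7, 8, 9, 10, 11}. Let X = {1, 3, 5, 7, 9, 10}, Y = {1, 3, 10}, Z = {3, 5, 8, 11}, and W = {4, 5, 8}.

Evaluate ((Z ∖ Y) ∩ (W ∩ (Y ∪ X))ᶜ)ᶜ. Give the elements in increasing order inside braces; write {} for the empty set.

{1, 2, 3, 4, 5, 6, 7, 9, 10}

Z ∖ Y = {5, 8, 11}
Y ∪ X = {1, 3, 5, 7, 9, 10}
W ∩ (Y ∪ X) = {5}
(W ∩ (Y ∪ X))ᶜ = {1, 2, 3, 4, 6, 7, 8, 9, 10, 11}
(Z ∖ Y) ∩ (W ∩ (Y ∪ X))ᶜ = {8, 11}
((Z ∖ Y) ∩ (W ∩ (Y ∪ X))ᶜ)ᶜ = {1, 2, 3, 4, 5, 6, 7, 9, 10}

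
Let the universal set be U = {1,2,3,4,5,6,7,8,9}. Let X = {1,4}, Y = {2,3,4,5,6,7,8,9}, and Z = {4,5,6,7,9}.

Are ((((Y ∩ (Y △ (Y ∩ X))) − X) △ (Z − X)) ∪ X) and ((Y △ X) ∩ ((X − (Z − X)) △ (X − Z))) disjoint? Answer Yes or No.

Yes

Y ∩ X = {4}
Y △ (Y ∩ X) = {2,3,5,6,7,8,9}
Y ∩ (Y △ (Y ∩ X)) = {2,3,5,6,7,8,9}
(Y ∩ (Y △ (Y ∩ X))) − X = {2,3,5,6,7,8,9}
Z − X = {5,6,7,9}
((Y ∩ (Y △ (Y ∩ X))) − X) △ (Z − X) = {2,3,8}
(((Y ∩ (Y △ (Y ∩ X))) − X) △ (Z − X)) ∪ X = {1,2,3,4,8}
Y △ X = {1,2,3,5,6,7,8,9}
X − (Z − X) = {1,4}
X − Z = {1}
(X − (Z − X)) △ (X − Z) = {4}
(Y △ X) ∩ ((X − (Z − X)) △ (X − Z)) = {}
{1,2,3,4,8} and {} share no elements.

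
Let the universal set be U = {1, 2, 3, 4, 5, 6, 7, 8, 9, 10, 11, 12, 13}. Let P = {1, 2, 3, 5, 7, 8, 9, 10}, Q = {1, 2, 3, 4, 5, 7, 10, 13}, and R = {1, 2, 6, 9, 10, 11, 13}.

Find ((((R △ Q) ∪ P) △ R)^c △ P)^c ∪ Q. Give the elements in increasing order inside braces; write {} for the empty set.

R △ Q = {3, 4, 5, 6, 7, 9, 11}
(R △ Q) ∪ P = {1, 2, 3, 4, 5, 6, 7, 8, 9, 10, 11}
((R △ Q) ∪ P) △ R = {3, 4, 5, 7, 8, 13}
(((R △ Q) ∪ P) △ R)^c = {1, 2, 6, 9, 10, 11, 12}
(((R △ Q) ∪ P) △ R)^c △ P = {3, 5, 6, 7, 8, 11, 12}
((((R △ Q) ∪ P) △ R)^c △ P)^c = {1, 2, 4, 9, 10, 13}
((((R △ Q) ∪ P) △ R)^c △ P)^c ∪ Q = {1, 2, 3, 4, 5, 7, 9, 10, 13}

{1, 2, 3, 4, 5, 7, 9, 10, 13}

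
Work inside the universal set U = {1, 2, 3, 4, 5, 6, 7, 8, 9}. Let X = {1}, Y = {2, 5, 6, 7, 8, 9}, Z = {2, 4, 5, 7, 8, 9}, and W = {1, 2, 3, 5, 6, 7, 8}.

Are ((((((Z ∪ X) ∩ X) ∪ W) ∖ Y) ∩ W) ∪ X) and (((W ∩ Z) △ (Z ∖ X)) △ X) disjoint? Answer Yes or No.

No

Z ∪ X = {1, 2, 4, 5, 7, 8, 9}
(Z ∪ X) ∩ X = {1}
((Z ∪ X) ∩ X) ∪ W = {1, 2, 3, 5, 6, 7, 8}
(((Z ∪ X) ∩ X) ∪ W) ∖ Y = {1, 3}
((((Z ∪ X) ∩ X) ∪ W) ∖ Y) ∩ W = {1, 3}
(((((Z ∪ X) ∩ X) ∪ W) ∖ Y) ∩ W) ∪ X = {1, 3}
W ∩ Z = {2, 5, 7, 8}
Z ∖ X = {2, 4, 5, 7, 8, 9}
(W ∩ Z) △ (Z ∖ X) = {4, 9}
((W ∩ Z) △ (Z ∖ X)) △ X = {1, 4, 9}
1 lies in both, so they are not disjoint.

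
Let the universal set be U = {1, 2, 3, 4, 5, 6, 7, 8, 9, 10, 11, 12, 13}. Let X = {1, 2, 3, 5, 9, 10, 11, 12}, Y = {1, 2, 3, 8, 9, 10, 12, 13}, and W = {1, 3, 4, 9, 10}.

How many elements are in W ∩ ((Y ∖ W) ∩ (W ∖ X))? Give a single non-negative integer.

0

Y ∖ W = {2, 8, 12, 13}
W ∖ X = {4}
(Y ∖ W) ∩ (W ∖ X) = {}
W ∩ ((Y ∖ W) ∩ (W ∖ X)) = {}
|W ∩ ((Y ∖ W) ∩ (W ∖ X))| = 0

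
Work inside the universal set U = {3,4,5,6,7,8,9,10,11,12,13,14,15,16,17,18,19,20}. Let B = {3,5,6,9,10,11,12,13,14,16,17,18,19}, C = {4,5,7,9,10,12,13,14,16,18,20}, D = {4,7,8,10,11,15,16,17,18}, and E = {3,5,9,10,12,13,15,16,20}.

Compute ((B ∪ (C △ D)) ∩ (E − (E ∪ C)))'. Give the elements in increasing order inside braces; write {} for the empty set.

C △ D = {5,8,9,11,12,13,14,15,17,20}
B ∪ (C △ D) = {3,5,6,8,9,10,11,12,13,14,15,16,17,18,19,20}
E ∪ C = {3,4,5,7,9,10,12,13,14,15,16,18,20}
E − (E ∪ C) = {}
(B ∪ (C △ D)) ∩ (E − (E ∪ C)) = {}
((B ∪ (C △ D)) ∩ (E − (E ∪ C)))' = {3,4,5,6,7,8,9,10,11,12,13,14,15,16,17,18,19,20}

{3,4,5,6,7,8,9,10,11,12,13,14,15,16,17,18,19,20}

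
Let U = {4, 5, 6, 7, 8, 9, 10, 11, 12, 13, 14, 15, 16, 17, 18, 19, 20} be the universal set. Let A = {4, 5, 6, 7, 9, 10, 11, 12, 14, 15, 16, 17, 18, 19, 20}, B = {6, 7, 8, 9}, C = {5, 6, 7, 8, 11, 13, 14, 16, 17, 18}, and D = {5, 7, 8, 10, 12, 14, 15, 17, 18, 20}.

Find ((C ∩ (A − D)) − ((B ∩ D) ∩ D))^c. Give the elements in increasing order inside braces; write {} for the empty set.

{4, 5, 7, 8, 9, 10, 12, 13, 14, 15, 17, 18, 19, 20}

A − D = {4, 6, 9, 11, 16, 19}
C ∩ (A − D) = {6, 11, 16}
B ∩ D = {7, 8}
(B ∩ D) ∩ D = {7, 8}
(C ∩ (A − D)) − ((B ∩ D) ∩ D) = {6, 11, 16}
((C ∩ (A − D)) − ((B ∩ D) ∩ D))^c = {4, 5, 7, 8, 9, 10, 12, 13, 14, 15, 17, 18, 19, 20}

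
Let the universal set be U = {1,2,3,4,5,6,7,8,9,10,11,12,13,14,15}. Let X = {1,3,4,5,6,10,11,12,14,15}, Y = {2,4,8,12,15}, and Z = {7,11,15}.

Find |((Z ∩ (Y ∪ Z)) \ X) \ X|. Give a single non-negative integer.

1

Y ∪ Z = {2,4,7,8,11,12,15}
Z ∩ (Y ∪ Z) = {7,11,15}
(Z ∩ (Y ∪ Z)) \ X = {7}
((Z ∩ (Y ∪ Z)) \ X) \ X = {7}
|((Z ∩ (Y ∪ Z)) \ X) \ X| = 1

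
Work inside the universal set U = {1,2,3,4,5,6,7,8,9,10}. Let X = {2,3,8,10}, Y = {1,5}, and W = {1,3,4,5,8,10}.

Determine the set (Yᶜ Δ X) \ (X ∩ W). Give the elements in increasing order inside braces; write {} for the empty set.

{4,6,7,9}

Yᶜ = {2,3,4,6,7,8,9,10}
Yᶜ Δ X = {4,6,7,9}
X ∩ W = {3,8,10}
(Yᶜ Δ X) \ (X ∩ W) = {4,6,7,9}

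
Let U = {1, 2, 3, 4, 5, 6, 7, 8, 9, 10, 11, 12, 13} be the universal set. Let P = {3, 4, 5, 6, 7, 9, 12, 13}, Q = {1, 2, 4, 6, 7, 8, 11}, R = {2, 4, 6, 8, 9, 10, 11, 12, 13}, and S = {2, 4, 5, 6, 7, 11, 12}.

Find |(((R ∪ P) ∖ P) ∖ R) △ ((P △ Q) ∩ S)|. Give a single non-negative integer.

4

R ∪ P = {2, 3, 4, 5, 6, 7, 8, 9, 10, 11, 12, 13}
(R ∪ P) ∖ P = {2, 8, 10, 11}
((R ∪ P) ∖ P) ∖ R = {}
P △ Q = {1, 2, 3, 5, 8, 9, 11, 12, 13}
(P △ Q) ∩ S = {2, 5, 11, 12}
(((R ∪ P) ∖ P) ∖ R) △ ((P △ Q) ∩ S) = {2, 5, 11, 12}
|(((R ∪ P) ∖ P) ∖ R) △ ((P △ Q) ∩ S)| = 4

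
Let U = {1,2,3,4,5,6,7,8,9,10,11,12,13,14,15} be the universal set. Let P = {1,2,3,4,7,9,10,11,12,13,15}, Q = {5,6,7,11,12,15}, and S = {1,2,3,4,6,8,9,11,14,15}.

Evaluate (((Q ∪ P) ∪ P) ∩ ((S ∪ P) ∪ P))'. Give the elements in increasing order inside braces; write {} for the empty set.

Q ∪ P = {1,2,3,4,5,6,7,9,10,11,12,13,15}
(Q ∪ P) ∪ P = {1,2,3,4,5,6,7,9,10,11,12,13,15}
S ∪ P = {1,2,3,4,6,7,8,9,10,11,12,13,14,15}
(S ∪ P) ∪ P = {1,2,3,4,6,7,8,9,10,11,12,13,14,15}
((Q ∪ P) ∪ P) ∩ ((S ∪ P) ∪ P) = {1,2,3,4,6,7,9,10,11,12,13,15}
(((Q ∪ P) ∪ P) ∩ ((S ∪ P) ∪ P))' = {5,8,14}

{5,8,14}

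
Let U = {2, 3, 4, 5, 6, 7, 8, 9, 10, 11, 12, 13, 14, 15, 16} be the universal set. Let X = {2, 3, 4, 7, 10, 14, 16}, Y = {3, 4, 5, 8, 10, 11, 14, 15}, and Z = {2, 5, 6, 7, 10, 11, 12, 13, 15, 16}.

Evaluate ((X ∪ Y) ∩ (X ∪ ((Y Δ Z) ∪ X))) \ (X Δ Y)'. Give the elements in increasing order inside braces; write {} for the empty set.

{2, 7, 8, 16}

X ∪ Y = {2, 3, 4, 5, 7, 8, 10, 11, 14, 15, 16}
Y Δ Z = {2, 3, 4, 6, 7, 8, 12, 13, 14, 16}
(Y Δ Z) ∪ X = {2, 3, 4, 6, 7, 8, 10, 12, 13, 14, 16}
X ∪ ((Y Δ Z) ∪ X) = {2, 3, 4, 6, 7, 8, 10, 12, 13, 14, 16}
(X ∪ Y) ∩ (X ∪ ((Y Δ Z) ∪ X)) = {2, 3, 4, 7, 8, 10, 14, 16}
X Δ Y = {2, 5, 7, 8, 11, 15, 16}
(X Δ Y)' = {3, 4, 6, 9, 10, 12, 13, 14}
((X ∪ Y) ∩ (X ∪ ((Y Δ Z) ∪ X))) \ (X Δ Y)' = {2, 7, 8, 16}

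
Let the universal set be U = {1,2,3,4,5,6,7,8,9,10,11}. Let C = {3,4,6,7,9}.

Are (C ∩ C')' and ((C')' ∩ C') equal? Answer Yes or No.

C' = {1,2,5,8,10,11}
C ∩ C' = {}
(C ∩ C')' = {1,2,3,4,5,6,7,8,9,10,11}
(C')' = {3,4,6,7,9}
(C')' ∩ C' = {}
1 ∈ (C ∩ C')' but 1 ∉ (C')' ∩ C', so they differ.

No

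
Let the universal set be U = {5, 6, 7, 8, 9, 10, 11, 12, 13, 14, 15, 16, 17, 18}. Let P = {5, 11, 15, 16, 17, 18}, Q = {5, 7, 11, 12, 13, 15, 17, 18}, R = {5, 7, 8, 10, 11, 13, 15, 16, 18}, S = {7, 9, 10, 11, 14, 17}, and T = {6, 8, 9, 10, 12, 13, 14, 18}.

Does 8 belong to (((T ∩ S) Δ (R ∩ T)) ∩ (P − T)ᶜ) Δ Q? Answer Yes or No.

8 ∈ T and 8 ∉ S, so 8 ∉ T ∩ S
8 ∈ R and 8 ∈ T, so 8 ∈ R ∩ T
8 ∉ (T ∩ S) and 8 ∈ (R ∩ T), so 8 ∈ (T ∩ S) Δ (R ∩ T)
8 ∉ P and 8 ∈ T, so 8 ∉ P − T
8 ∈ (P − T)ᶜ since 8 ∉ (P − T)
8 ∈ ((T ∩ S) Δ (R ∩ T)) and 8 ∈ (P − T)ᶜ, so 8 ∈ ((T ∩ S) Δ (R ∩ T)) ∩ (P − T)ᶜ
8 ∈ (((T ∩ S) Δ (R ∩ T)) ∩ (P − T)ᶜ) and 8 ∉ Q, so 8 ∈ (((T ∩ S) Δ (R ∩ T)) ∩ (P − T)ᶜ) Δ Q

Yes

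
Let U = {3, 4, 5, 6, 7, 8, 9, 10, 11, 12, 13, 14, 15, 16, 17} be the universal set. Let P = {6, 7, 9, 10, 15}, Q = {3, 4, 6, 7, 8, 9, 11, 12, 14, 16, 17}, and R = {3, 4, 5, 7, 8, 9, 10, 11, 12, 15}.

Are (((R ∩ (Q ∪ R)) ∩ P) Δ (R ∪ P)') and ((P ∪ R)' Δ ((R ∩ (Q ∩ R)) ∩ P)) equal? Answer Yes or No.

Q ∪ R = {3, 4, 5, 6, 7, 8, 9, 10, 11, 12, 14, 15, 16, 17}
R ∩ (Q ∪ R) = {3, 4, 5, 7, 8, 9, 10, 11, 12, 15}
(R ∩ (Q ∪ R)) ∩ P = {7, 9, 10, 15}
R ∪ P = {3, 4, 5, 6, 7, 8, 9, 10, 11, 12, 15}
(R ∪ P)' = {13, 14, 16, 17}
((R ∩ (Q ∪ R)) ∩ P) Δ (R ∪ P)' = {7, 9, 10, 13, 14, 15, 16, 17}
P ∪ R = {3, 4, 5, 6, 7, 8, 9, 10, 11, 12, 15}
(P ∪ R)' = {13, 14, 16, 17}
Q ∩ R = {3, 4, 7, 8, 9, 11, 12}
R ∩ (Q ∩ R) = {3, 4, 7, 8, 9, 11, 12}
(R ∩ (Q ∩ R)) ∩ P = {7, 9}
(P ∪ R)' Δ ((R ∩ (Q ∩ R)) ∩ P) = {7, 9, 13, 14, 16, 17}
10 ∈ ((R ∩ (Q ∪ R)) ∩ P) Δ (R ∪ P)' but 10 ∉ (P ∪ R)' Δ ((R ∩ (Q ∩ R)) ∩ P), so they differ.

No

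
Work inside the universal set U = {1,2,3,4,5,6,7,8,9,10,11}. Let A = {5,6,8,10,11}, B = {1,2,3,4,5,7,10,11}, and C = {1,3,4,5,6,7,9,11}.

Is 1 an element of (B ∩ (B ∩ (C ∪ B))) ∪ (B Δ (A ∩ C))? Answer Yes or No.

1 ∈ C and 1 ∈ B, so 1 ∈ C ∪ B
1 ∈ B and 1 ∈ (C ∪ B), so 1 ∈ B ∩ (C ∪ B)
1 ∈ B and 1 ∈ (B ∩ (C ∪ B)), so 1 ∈ B ∩ (B ∩ (C ∪ B))
1 ∉ A and 1 ∈ C, so 1 ∉ A ∩ C
1 ∈ B and 1 ∉ (A ∩ C), so 1 ∈ B Δ (A ∩ C)
1 ∈ (B ∩ (B ∩ (C ∪ B))) and 1 ∈ (B Δ (A ∩ C)), so 1 ∈ (B ∩ (B ∩ (C ∪ B))) ∪ (B Δ (A ∩ C))

Yes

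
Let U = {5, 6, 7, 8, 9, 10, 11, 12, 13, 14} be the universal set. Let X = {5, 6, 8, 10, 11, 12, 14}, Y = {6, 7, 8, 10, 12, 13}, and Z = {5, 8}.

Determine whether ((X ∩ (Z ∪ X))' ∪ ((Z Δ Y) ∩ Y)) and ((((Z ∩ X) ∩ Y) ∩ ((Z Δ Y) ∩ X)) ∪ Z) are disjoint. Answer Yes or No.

Z ∪ X = {5, 6, 8, 10, 11, 12, 14}
X ∩ (Z ∪ X) = {5, 6, 8, 10, 11, 12, 14}
(X ∩ (Z ∪ X))' = {7, 9, 13}
Z Δ Y = {5, 6, 7, 10, 12, 13}
(Z Δ Y) ∩ Y = {6, 7, 10, 12, 13}
(X ∩ (Z ∪ X))' ∪ ((Z Δ Y) ∩ Y) = {6, 7, 9, 10, 12, 13}
Z ∩ X = {5, 8}
(Z ∩ X) ∩ Y = {8}
(Z Δ Y) ∩ X = {5, 6, 10, 12}
((Z ∩ X) ∩ Y) ∩ ((Z Δ Y) ∩ X) = {}
(((Z ∩ X) ∩ Y) ∩ ((Z Δ Y) ∩ X)) ∪ Z = {5, 8}
{6, 7, 9, 10, 12, 13} and {5, 8} share no elements.

Yes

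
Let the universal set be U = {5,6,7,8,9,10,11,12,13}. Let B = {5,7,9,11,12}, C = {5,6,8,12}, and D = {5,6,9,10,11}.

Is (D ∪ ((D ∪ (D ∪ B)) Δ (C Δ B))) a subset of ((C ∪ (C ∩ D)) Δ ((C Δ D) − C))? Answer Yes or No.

D ∪ B = {5,6,7,9,10,11,12}
D ∪ (D ∪ B) = {5,6,7,9,10,11,12}
C Δ B = {6,7,8,9,11}
(D ∪ (D ∪ B)) Δ (C Δ B) = {5,8,10,12}
D ∪ ((D ∪ (D ∪ B)) Δ (C Δ B)) = {5,6,8,9,10,11,12}
C ∩ D = {5,6}
C ∪ (C ∩ D) = {5,6,8,12}
C Δ D = {8,9,10,11,12}
(C Δ D) − C = {9,10,11}
(C ∪ (C ∩ D)) Δ ((C Δ D) − C) = {5,6,8,9,10,11,12}
Every element of {5,6,8,9,10,11,12} is in {5,6,8,9,10,11,12}, so D ∪ ((D ∪ (D ∪ B)) Δ (C Δ B)) ⊆ (C ∪ (C ∩ D)) Δ ((C Δ D) − C).

Yes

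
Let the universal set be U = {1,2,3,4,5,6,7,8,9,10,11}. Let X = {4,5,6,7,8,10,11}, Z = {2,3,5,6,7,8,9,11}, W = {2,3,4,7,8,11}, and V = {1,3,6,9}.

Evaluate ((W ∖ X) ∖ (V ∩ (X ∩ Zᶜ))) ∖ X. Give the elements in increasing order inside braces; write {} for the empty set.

{2,3}

W ∖ X = {2,3}
Zᶜ = {1,4,10}
X ∩ Zᶜ = {4,10}
V ∩ (X ∩ Zᶜ) = {}
(W ∖ X) ∖ (V ∩ (X ∩ Zᶜ)) = {2,3}
((W ∖ X) ∖ (V ∩ (X ∩ Zᶜ))) ∖ X = {2,3}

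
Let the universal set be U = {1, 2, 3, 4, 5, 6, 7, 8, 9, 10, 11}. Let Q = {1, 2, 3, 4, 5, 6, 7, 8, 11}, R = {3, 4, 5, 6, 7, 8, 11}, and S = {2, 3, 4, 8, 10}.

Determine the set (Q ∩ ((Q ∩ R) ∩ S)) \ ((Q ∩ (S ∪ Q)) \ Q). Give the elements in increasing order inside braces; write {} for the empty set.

Q ∩ R = {3, 4, 5, 6, 7, 8, 11}
(Q ∩ R) ∩ S = {3, 4, 8}
Q ∩ ((Q ∩ R) ∩ S) = {3, 4, 8}
S ∪ Q = {1, 2, 3, 4, 5, 6, 7, 8, 10, 11}
Q ∩ (S ∪ Q) = {1, 2, 3, 4, 5, 6, 7, 8, 11}
(Q ∩ (S ∪ Q)) \ Q = {}
(Q ∩ ((Q ∩ R) ∩ S)) \ ((Q ∩ (S ∪ Q)) \ Q) = {3, 4, 8}

{3, 4, 8}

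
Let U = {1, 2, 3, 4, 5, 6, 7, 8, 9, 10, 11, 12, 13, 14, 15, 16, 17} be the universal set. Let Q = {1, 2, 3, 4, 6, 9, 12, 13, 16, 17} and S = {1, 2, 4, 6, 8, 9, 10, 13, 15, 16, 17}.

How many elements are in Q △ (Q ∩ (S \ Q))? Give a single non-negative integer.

S \ Q = {8, 10, 15}
Q ∩ (S \ Q) = {}
Q △ (Q ∩ (S \ Q)) = {1, 2, 3, 4, 6, 9, 12, 13, 16, 17}
|Q △ (Q ∩ (S \ Q))| = 10

10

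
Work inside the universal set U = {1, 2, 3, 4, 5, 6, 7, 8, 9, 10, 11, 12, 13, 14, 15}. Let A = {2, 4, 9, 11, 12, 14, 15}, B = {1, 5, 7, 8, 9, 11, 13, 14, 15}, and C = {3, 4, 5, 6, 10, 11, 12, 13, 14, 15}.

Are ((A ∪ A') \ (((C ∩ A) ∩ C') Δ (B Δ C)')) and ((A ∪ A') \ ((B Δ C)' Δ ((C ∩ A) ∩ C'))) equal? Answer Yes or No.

A' = {1, 3, 5, 6, 7, 8, 10, 13}
A ∪ A' = {1, 2, 3, 4, 5, 6, 7, 8, 9, 10, 11, 12, 13, 14, 15}
C ∩ A = {4, 11, 12, 14, 15}
C' = {1, 2, 7, 8, 9}
(C ∩ A) ∩ C' = {}
B Δ C = {1, 3, 4, 6, 7, 8, 9, 10, 12}
(B Δ C)' = {2, 5, 11, 13, 14, 15}
((C ∩ A) ∩ C') Δ (B Δ C)' = {2, 5, 11, 13, 14, 15}
(A ∪ A') \ (((C ∩ A) ∩ C') Δ (B Δ C)') = {1, 3, 4, 6, 7, 8, 9, 10, 12}
(B Δ C)' Δ ((C ∩ A) ∩ C') = {2, 5, 11, 13, 14, 15}
(A ∪ A') \ ((B Δ C)' Δ ((C ∩ A) ∩ C')) = {1, 3, 4, 6, 7, 8, 9, 10, 12}
Both equal {1, 3, 4, 6, 7, 8, 9, 10, 12}, so (A ∪ A') \ (((C ∩ A) ∩ C') Δ (B Δ C)') = (A ∪ A') \ ((B Δ C)' Δ ((C ∩ A) ∩ C')).

Yes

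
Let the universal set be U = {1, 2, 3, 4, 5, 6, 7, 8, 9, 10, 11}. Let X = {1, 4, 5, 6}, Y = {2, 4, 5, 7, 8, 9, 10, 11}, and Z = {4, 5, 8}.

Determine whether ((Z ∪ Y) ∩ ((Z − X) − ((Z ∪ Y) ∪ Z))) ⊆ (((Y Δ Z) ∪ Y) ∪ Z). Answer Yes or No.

Z ∪ Y = {2, 4, 5, 7, 8, 9, 10, 11}
Z − X = {8}
(Z ∪ Y) ∪ Z = {2, 4, 5, 7, 8, 9, 10, 11}
(Z − X) − ((Z ∪ Y) ∪ Z) = {}
(Z ∪ Y) ∩ ((Z − X) − ((Z ∪ Y) ∪ Z)) = {}
Y Δ Z = {2, 7, 9, 10, 11}
(Y Δ Z) ∪ Y = {2, 4, 5, 7, 8, 9, 10, 11}
((Y Δ Z) ∪ Y) ∪ Z = {2, 4, 5, 7, 8, 9, 10, 11}
Every element of {} is in {2, 4, 5, 7, 8, 9, 10, 11}, so (Z ∪ Y) ∩ ((Z − X) − ((Z ∪ Y) ∪ Z)) ⊆ ((Y Δ Z) ∪ Y) ∪ Z.

Yes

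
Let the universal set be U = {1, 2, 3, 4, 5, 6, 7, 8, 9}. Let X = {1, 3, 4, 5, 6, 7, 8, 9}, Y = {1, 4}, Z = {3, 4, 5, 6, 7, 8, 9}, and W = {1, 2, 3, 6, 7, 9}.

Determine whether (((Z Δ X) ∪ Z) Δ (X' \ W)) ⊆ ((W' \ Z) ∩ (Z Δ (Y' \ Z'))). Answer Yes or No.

No

Z Δ X = {1}
(Z Δ X) ∪ Z = {1, 3, 4, 5, 6, 7, 8, 9}
X' = {2}
X' \ W = {}
((Z Δ X) ∪ Z) Δ (X' \ W) = {1, 3, 4, 5, 6, 7, 8, 9}
W' = {4, 5, 8}
W' \ Z = {}
Y' = {2, 3, 5, 6, 7, 8, 9}
Z' = {1, 2}
Y' \ Z' = {3, 5, 6, 7, 8, 9}
Z Δ (Y' \ Z') = {4}
(W' \ Z) ∩ (Z Δ (Y' \ Z')) = {}
1 ∈ ((Z Δ X) ∪ Z) Δ (X' \ W) but 1 ∉ (W' \ Z) ∩ (Z Δ (Y' \ Z')), so the inclusion fails.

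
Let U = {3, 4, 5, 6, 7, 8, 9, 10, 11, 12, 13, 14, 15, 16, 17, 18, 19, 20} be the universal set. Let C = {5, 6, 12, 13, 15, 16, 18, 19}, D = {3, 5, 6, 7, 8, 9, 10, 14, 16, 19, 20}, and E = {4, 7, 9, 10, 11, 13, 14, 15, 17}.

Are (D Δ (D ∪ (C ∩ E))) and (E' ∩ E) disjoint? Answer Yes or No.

Yes

C ∩ E = {13, 15}
D ∪ (C ∩ E) = {3, 5, 6, 7, 8, 9, 10, 13, 14, 15, 16, 19, 20}
D Δ (D ∪ (C ∩ E)) = {13, 15}
E' = {3, 5, 6, 8, 12, 16, 18, 19, 20}
E' ∩ E = {}
{13, 15} and {} share no elements.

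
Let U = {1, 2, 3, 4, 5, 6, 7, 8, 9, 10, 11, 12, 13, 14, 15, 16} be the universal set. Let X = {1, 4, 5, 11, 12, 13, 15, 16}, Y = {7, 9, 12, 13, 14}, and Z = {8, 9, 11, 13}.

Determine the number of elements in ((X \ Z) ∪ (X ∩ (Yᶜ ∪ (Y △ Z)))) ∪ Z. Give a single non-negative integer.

10

X \ Z = {1, 4, 5, 12, 15, 16}
Yᶜ = {1, 2, 3, 4, 5, 6, 8, 10, 11, 15, 16}
Y △ Z = {7, 8, 11, 12, 14}
Yᶜ ∪ (Y △ Z) = {1, 2, 3, 4, 5, 6, 7, 8, 10, 11, 12, 14, 15, 16}
X ∩ (Yᶜ ∪ (Y △ Z)) = {1, 4, 5, 11, 12, 15, 16}
(X \ Z) ∪ (X ∩ (Yᶜ ∪ (Y △ Z))) = {1, 4, 5, 11, 12, 15, 16}
((X \ Z) ∪ (X ∩ (Yᶜ ∪ (Y △ Z)))) ∪ Z = {1, 4, 5, 8, 9, 11, 12, 13, 15, 16}
|((X \ Z) ∪ (X ∩ (Yᶜ ∪ (Y △ Z)))) ∪ Z| = 10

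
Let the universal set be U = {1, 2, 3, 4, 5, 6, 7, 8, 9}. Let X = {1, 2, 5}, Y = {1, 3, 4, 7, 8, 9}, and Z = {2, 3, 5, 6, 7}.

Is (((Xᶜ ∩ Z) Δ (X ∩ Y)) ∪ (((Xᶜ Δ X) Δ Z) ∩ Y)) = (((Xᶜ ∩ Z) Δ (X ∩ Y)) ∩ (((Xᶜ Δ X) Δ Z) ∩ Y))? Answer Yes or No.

Xᶜ = {3, 4, 6, 7, 8, 9}
Xᶜ ∩ Z = {3, 6, 7}
X ∩ Y = {1}
(Xᶜ ∩ Z) Δ (X ∩ Y) = {1, 3, 6, 7}
Xᶜ Δ X = {1, 2, 3, 4, 5, 6, 7, 8, 9}
(Xᶜ Δ X) Δ Z = {1, 4, 8, 9}
((Xᶜ Δ X) Δ Z) ∩ Y = {1, 4, 8, 9}
((Xᶜ ∩ Z) Δ (X ∩ Y)) ∪ (((Xᶜ Δ X) Δ Z) ∩ Y) = {1, 3, 4, 6, 7, 8, 9}
((Xᶜ ∩ Z) Δ (X ∩ Y)) ∩ (((Xᶜ Δ X) Δ Z) ∩ Y) = {1}
3 ∈ ((Xᶜ ∩ Z) Δ (X ∩ Y)) ∪ (((Xᶜ Δ X) Δ Z) ∩ Y) but 3 ∉ ((Xᶜ ∩ Z) Δ (X ∩ Y)) ∩ (((Xᶜ Δ X) Δ Z) ∩ Y), so they differ.

No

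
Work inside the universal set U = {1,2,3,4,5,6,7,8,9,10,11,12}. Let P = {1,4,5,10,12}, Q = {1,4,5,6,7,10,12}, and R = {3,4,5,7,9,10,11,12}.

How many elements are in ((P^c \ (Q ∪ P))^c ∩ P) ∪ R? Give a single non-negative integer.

9

P^c = {2,3,6,7,8,9,11}
Q ∪ P = {1,4,5,6,7,10,12}
P^c \ (Q ∪ P) = {2,3,8,9,11}
(P^c \ (Q ∪ P))^c = {1,4,5,6,7,10,12}
(P^c \ (Q ∪ P))^c ∩ P = {1,4,5,10,12}
((P^c \ (Q ∪ P))^c ∩ P) ∪ R = {1,3,4,5,7,9,10,11,12}
|((P^c \ (Q ∪ P))^c ∩ P) ∪ R| = 9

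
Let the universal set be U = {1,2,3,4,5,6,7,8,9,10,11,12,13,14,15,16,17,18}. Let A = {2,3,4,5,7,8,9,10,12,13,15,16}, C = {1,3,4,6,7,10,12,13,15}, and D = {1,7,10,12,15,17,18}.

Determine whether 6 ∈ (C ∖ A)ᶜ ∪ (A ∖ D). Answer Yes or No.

6 ∈ C and 6 ∉ A, so 6 ∈ C ∖ A
6 ∉ (C ∖ A)ᶜ since 6 ∈ (C ∖ A)
6 ∉ A and 6 ∉ D, so 6 ∉ A ∖ D
6 ∉ (C ∖ A)ᶜ and 6 ∉ (A ∖ D), so 6 ∉ (C ∖ A)ᶜ ∪ (A ∖ D)

No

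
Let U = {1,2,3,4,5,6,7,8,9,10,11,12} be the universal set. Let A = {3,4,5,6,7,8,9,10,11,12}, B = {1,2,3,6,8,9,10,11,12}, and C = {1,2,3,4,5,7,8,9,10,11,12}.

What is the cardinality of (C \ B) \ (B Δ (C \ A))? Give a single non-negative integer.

C \ B = {4,5,7}
C \ A = {1,2}
B Δ (C \ A) = {3,6,8,9,10,11,12}
(C \ B) \ (B Δ (C \ A)) = {4,5,7}
|(C \ B) \ (B Δ (C \ A))| = 3

3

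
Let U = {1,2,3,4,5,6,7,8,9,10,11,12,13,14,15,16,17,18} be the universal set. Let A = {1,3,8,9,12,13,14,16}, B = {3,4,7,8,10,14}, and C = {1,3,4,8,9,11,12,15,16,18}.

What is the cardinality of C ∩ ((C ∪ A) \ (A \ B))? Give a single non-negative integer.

6

C ∪ A = {1,3,4,8,9,11,12,13,14,15,16,18}
A \ B = {1,9,12,13,16}
(C ∪ A) \ (A \ B) = {3,4,8,11,14,15,18}
C ∩ ((C ∪ A) \ (A \ B)) = {3,4,8,11,15,18}
|C ∩ ((C ∪ A) \ (A \ B))| = 6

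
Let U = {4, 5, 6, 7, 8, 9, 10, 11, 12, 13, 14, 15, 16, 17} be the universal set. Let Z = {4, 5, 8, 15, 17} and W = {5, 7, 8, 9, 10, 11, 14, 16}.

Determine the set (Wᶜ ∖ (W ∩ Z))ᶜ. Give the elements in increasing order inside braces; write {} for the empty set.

{5, 7, 8, 9, 10, 11, 14, 16}

Wᶜ = {4, 6, 12, 13, 15, 17}
W ∩ Z = {5, 8}
Wᶜ ∖ (W ∩ Z) = {4, 6, 12, 13, 15, 17}
(Wᶜ ∖ (W ∩ Z))ᶜ = {5, 7, 8, 9, 10, 11, 14, 16}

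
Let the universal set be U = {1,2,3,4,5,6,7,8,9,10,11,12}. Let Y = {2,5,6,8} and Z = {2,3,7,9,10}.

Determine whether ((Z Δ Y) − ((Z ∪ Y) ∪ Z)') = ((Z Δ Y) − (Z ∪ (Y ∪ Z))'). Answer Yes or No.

Z Δ Y = {3,5,6,7,8,9,10}
Z ∪ Y = {2,3,5,6,7,8,9,10}
(Z ∪ Y) ∪ Z = {2,3,5,6,7,8,9,10}
((Z ∪ Y) ∪ Z)' = {1,4,11,12}
(Z Δ Y) − ((Z ∪ Y) ∪ Z)' = {3,5,6,7,8,9,10}
Y ∪ Z = {2,3,5,6,7,8,9,10}
Z ∪ (Y ∪ Z) = {2,3,5,6,7,8,9,10}
(Z ∪ (Y ∪ Z))' = {1,4,11,12}
(Z Δ Y) − (Z ∪ (Y ∪ Z))' = {3,5,6,7,8,9,10}
Both equal {3,5,6,7,8,9,10}, so (Z Δ Y) − ((Z ∪ Y) ∪ Z)' = (Z Δ Y) − (Z ∪ (Y ∪ Z))'.

Yes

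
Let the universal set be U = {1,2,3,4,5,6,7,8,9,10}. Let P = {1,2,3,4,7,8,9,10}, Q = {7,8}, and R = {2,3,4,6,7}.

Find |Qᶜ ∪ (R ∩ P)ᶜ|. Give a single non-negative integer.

9

Qᶜ = {1,2,3,4,5,6,9,10}
R ∩ P = {2,3,4,7}
(R ∩ P)ᶜ = {1,5,6,8,9,10}
Qᶜ ∪ (R ∩ P)ᶜ = {1,2,3,4,5,6,8,9,10}
|Qᶜ ∪ (R ∩ P)ᶜ| = 9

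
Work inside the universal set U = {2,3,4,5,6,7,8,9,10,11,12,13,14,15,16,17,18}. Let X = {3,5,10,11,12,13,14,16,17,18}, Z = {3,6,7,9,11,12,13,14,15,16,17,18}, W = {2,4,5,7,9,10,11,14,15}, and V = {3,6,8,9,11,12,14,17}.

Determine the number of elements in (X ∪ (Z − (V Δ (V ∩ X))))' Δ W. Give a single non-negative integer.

V ∩ X = {3,11,12,14,17}
V Δ (V ∩ X) = {6,8,9}
Z − (V Δ (V ∩ X)) = {3,7,11,12,13,14,15,16,17,18}
X ∪ (Z − (V Δ (V ∩ X))) = {3,5,7,10,11,12,13,14,15,16,17,18}
(X ∪ (Z − (V Δ (V ∩ X))))' = {2,4,6,8,9}
(X ∪ (Z − (V Δ (V ∩ X))))' Δ W = {5,6,7,8,10,11,14,15}
|(X ∪ (Z − (V Δ (V ∩ X))))' Δ W| = 8

8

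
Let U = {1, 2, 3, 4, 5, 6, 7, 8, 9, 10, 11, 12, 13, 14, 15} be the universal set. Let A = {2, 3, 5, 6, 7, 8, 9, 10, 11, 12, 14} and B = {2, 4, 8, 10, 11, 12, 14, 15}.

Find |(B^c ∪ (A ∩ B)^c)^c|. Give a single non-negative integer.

6

B^c = {1, 3, 5, 6, 7, 9, 13}
A ∩ B = {2, 8, 10, 11, 12, 14}
(A ∩ B)^c = {1, 3, 4, 5, 6, 7, 9, 13, 15}
B^c ∪ (A ∩ B)^c = {1, 3, 4, 5, 6, 7, 9, 13, 15}
(B^c ∪ (A ∩ B)^c)^c = {2, 8, 10, 11, 12, 14}
|(B^c ∪ (A ∩ B)^c)^c| = 6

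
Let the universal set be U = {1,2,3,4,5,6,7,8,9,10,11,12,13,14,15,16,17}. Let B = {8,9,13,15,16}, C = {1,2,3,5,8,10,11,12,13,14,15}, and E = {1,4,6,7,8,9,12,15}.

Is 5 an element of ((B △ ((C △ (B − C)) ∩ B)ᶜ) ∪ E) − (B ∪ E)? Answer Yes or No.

5 ∉ B and 5 ∈ C, so 5 ∉ B − C
5 ∈ C and 5 ∉ (B − C), so 5 ∈ C △ (B − C)
5 ∈ (C △ (B − C)) and 5 ∉ B, so 5 ∉ (C △ (B − C)) ∩ B
5 ∈ ((C △ (B − C)) ∩ B)ᶜ since 5 ∉ ((C △ (B − C)) ∩ B)
5 ∉ B and 5 ∈ ((C △ (B − C)) ∩ B)ᶜ, so 5 ∈ B △ ((C △ (B − C)) ∩ B)ᶜ
5 ∈ (B △ ((C △ (B − C)) ∩ B)ᶜ) and 5 ∉ E, so 5 ∈ (B △ ((C △ (B − C)) ∩ B)ᶜ) ∪ E
5 ∉ B and 5 ∉ E, so 5 ∉ B ∪ E
5 ∈ ((B △ ((C △ (B − C)) ∩ B)ᶜ) ∪ E) and 5 ∉ (B ∪ E), so 5 ∈ ((B △ ((C △ (B − C)) ∩ B)ᶜ) ∪ E) − (B ∪ E)

Yes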